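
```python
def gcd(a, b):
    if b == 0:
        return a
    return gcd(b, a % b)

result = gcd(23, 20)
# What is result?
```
Call trace:
gcd(a=23, b=20)
  gcd(a=20, b=3)
    gcd(a=3, b=2)
      gcd(a=2, b=1)
        gcd(a=1, b=0)
        -> return 1
      -> return 1
    -> return 1
  -> return 1
-> return 1

Final answer: 1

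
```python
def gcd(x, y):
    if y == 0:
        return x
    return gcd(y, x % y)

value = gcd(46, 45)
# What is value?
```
Call trace:
gcd(x=46, y=45)
  gcd(x=45, y=1)
    gcd(x=1, y=0)
    -> return 1
  -> return 1
-> return 1

Final answer: 1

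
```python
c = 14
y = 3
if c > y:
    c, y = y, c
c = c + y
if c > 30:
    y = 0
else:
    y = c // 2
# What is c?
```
Trace:
  c=14
  c=14, y=3
  c=3, y=14
  c=17, y=14
  c=17, y=8

Final answer: 17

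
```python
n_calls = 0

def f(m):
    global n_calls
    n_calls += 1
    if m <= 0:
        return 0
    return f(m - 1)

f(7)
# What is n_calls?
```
Call trace:
f(m=7)
  f(m=6)
    f(m=5)
      f(m=4)
        f(m=3)
          f(m=2)
            f(m=1)
              f(m=0)
              -> return 0
            -> return 0
          -> return 0
        -> return 0
      -> return 0
    -> return 0
  -> return 0
-> return 0

n_calls is incremented once per call. f is entered once for each m = 7, 6, 5, 4, 3, 2, 1, 0 (the m <= 0 call returns without recursing), i.e. 7 + 1 calls.
n_calls = 8

Final answer: 8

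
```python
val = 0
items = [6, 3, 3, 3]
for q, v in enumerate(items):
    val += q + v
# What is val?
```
Trace:
  val=0
  val=6, q=0, v=6
  val=10, q=1, v=3
  val=15, q=2, v=3
  val=21, q=3, v=3

Final answer: 21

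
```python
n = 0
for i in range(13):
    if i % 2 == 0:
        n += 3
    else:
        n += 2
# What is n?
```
Trace:
  n=0
  n=3, i=0
  n=5, i=1
  n=8, i=2
  n=10, i=3
  n=13, i=4
  n=15, i=5
  n=18, i=6
  n=20, i=7
  n=23, i=8
  n=25, i=9
  n=28, i=10
  n=30, i=11
  n=33, i=12

Final answer: 33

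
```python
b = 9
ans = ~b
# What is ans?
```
Trace:
  b=9
  b=9, ans=-10

Final answer: -10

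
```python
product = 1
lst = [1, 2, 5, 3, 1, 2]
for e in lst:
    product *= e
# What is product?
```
Trace:
  product=1
  product=1, e=1
  product=2, e=2
  product=10, e=5
  product=30, e=3
  product=30, e=1
  product=60, e=2

Final answer: 60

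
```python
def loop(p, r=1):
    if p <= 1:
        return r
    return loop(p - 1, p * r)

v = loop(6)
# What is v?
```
Call trace:
loop(p=6, r=1)
  loop(p=5, r=6)
    loop(p=4, r=30)
      loop(p=3, r=120)
        loop(p=2, r=360)
          loop(p=1, r=720)
          -> return 720
        -> return 720
      -> return 720
    -> return 720
  -> return 720
-> return 720

Final answer: 720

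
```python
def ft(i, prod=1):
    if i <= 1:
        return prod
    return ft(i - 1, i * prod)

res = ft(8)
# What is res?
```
Call trace:
ft(i=8, prod=1)
  ft(i=7, prod=8)
    ft(i=6, prod=56)
      ft(i=5, prod=336)
        ft(i=4, prod=1680)
          ft(i=3, prod=6720)
            ft(i=2, prod=20160)
              ft(i=1, prod=40320)
              -> return 40320
            -> return 40320
          -> return 40320
        -> return 40320
      -> return 40320
    -> return 40320
  -> return 40320
-> return 40320

Final answer: 40320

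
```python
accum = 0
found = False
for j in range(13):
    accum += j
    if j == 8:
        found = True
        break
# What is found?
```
Trace:
  accum=0
  accum=0, found=False
  accum=0, found=False, j=0
  accum=1, found=False, j=1
  accum=3, found=False, j=2
  accum=6, found=False, j=3
  accum=10, found=False, j=4
  accum=15, found=False, j=5
  accum=21, found=False, j=6
  accum=28, found=False, j=7
  accum=36, found=True, j=8

Final answer: True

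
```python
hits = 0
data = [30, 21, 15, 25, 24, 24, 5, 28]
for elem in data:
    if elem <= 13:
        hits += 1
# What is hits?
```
Trace:
  hits=0
  hits=0, elem=30
  hits=0, elem=21
  hits=0, elem=15
  hits=0, elem=25
  hits=0, elem=24
  hits=0, elem=24
  hits=1, elem=5
  hits=1, elem=28

Final answer: 1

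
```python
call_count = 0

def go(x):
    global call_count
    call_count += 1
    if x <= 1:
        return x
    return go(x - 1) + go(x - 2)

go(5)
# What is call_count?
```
Call trace (a repeated sub-call is expanded the first time; later identical calls just restate its return value):
go(x=5)
  go(x=4)
    go(x=3)
      go(x=2)
        go(x=1)
        -> return 1
        go(x=0)
        -> return 0
      -> return 1
      go(x=1)
      -> return 1
    -> return 2
    go(x=2) -> return 1  (same call as traced above)
  -> return 3
  go(x=3) -> return 2  (same call as traced above)
-> return 5

call_count is incremented once per call, so count the calls in each subtree. Let C(x) = number of calls made by go(x).
C(0) = C(1) = 1 (base case, no recursion); C(x) = 1 + C(x - 1) + C(x - 2) otherwise.
C(2) = 1 + C(1) + C(0) = 1 + 1 + 1 = 3
C(3) = 1 + C(2) + C(1) = 1 + 3 + 1 = 5
C(4) = 1 + C(3) + C(2) = 1 + 5 + 3 = 9
C(5) = 1 + C(4) + C(3) = 1 + 9 + 5 = 15
call_count = C(5) = 15

Final answer: 15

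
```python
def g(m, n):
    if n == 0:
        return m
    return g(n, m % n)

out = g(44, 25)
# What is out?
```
Call trace:
g(m=44, n=25)
  g(m=25, n=19)
    g(m=19, n=6)
      g(m=6, n=1)
        g(m=1, n=0)
        -> return 1
      -> return 1
    -> return 1
  -> return 1
-> return 1

Final answer: 1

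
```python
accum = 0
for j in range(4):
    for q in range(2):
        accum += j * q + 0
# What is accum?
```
Trace:
  accum=0
  accum=0, j=0, q=0
  accum=0, j=0, q=1
  accum=0, j=1, q=0
  accum=1, j=1, q=1
  accum=1, j=2, q=0
  accum=3, j=2, q=1
  accum=3, j=3, q=0
  accum=6, j=3, q=1

Final answer: 6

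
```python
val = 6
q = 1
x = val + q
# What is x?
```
Trace:
  val=6
  val=6, q=1
  val=6, q=1, x=7

Final answer: 7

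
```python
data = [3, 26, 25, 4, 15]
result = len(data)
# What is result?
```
Trace:
  data=[3, 26, 25, 4, 15]
  data=[3, 26, 25, 4, 15], result=5

Final answer: 5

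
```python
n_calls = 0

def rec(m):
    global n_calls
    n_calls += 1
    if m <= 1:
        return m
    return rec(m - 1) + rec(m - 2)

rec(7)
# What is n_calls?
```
Call trace (a repeated sub-call is expanded the first time; later identical calls just restate its return value):
rec(m=7)
  rec(m=6)
    rec(m=5)
      rec(m=4)
        rec(m=3)
          rec(m=2)
            rec(m=1)
            -> return 1
            rec(m=0)
            -> return 0
          -> return 1
          rec(m=1)
          -> return 1
        -> return 2
        rec(m=2) -> return 1  (same call as traced above)
      -> return 3
      rec(m=3) -> return 2  (same call as traced above)
    -> return 5
    rec(m=4) -> return 3  (same call as traced above)
  -> return 8
  rec(m=5) -> return 5  (same call as traced above)
-> return 13

n_calls is incremented once per call, so count the calls in each subtree. Let C(m) = number of calls made by rec(m).
C(0) = C(1) = 1 (base case, no recursion); C(m) = 1 + C(m - 1) + C(m - 2) otherwise.
C(2) = 1 + C(1) + C(0) = 1 + 1 + 1 = 3
C(3) = 1 + C(2) + C(1) = 1 + 3 + 1 = 5
C(4) = 1 + C(3) + C(2) = 1 + 5 + 3 = 9
C(5) = 1 + C(4) + C(3) = 1 + 9 + 5 = 15
C(6) = 1 + C(5) + C(4) = 1 + 15 + 9 = 25
C(7) = 1 + C(6) + C(5) = 1 + 25 + 15 = 41
n_calls = C(7) = 41

Final answer: 41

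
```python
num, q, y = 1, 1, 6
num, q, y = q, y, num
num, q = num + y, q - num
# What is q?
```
Trace:
  num=1, q=1, y=6
  num=1, q=6, y=1
  num=2, q=5, y=1

Final answer: 5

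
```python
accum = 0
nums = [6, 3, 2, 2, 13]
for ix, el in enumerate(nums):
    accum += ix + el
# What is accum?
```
Trace:
  accum=0
  accum=6, ix=0, el=6
  accum=10, ix=1, el=3
  accum=14, ix=2, el=2
  accum=19, ix=3, el=2
  accum=36, ix=4, el=13

Final answer: 36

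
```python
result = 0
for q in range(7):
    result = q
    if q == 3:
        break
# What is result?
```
Trace:
  result=0
  result=0, q=0
  result=1, q=1
  result=2, q=2
  result=3, q=3

Final answer: 3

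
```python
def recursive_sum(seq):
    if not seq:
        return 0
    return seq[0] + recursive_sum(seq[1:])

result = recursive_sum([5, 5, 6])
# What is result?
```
Call trace:
recursive_sum(seq=[5, 5, 6])
  recursive_sum(seq=[5, 6])
    recursive_sum(seq=[6])
      recursive_sum(seq=[])
      -> return 0
    -> return 6
  -> return 11
-> return 16

Final answer: 16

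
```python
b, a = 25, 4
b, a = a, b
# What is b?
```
Trace:
  b=25, a=4
  b=4, a=25

Final answer: 4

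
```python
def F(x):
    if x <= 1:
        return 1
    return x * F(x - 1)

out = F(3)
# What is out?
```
Call trace:
F(x=3)
  F(x=2)
    F(x=1)
    -> return 1
  -> return 2
-> return 6

Final answer: 6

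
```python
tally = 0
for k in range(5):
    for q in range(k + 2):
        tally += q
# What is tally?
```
Trace:
  tally=0
  tally=0, k=0, q=0
  tally=1, k=0, q=1
  tally=1, k=1, q=0
  tally=2, k=1, q=1
  tally=4, k=1, q=2
  tally=4, k=2, q=0
  tally=5, k=2, q=1
  tally=7, k=2, q=2
  tally=10, k=2, q=3
  tally=10, k=3, q=0
  tally=11, k=3, q=1
  tally=13, k=3, q=2
  tally=16, k=3, q=3
  tally=20, k=3, q=4
  tally=20, k=4, q=0
  tally=21, k=4, q=1
  tally=23, k=4, q=2
  tally=26, k=4, q=3
  tally=30, k=4, q=4
  tally=35, k=4, q=5

Final answer: 35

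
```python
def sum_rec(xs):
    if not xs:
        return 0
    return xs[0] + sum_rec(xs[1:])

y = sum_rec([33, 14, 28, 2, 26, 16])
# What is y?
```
Call trace:
sum_rec(xs=[33, 14, 28, 2, 26, 16])
  sum_rec(xs=[14, 28, 2, 26, 16])
    sum_rec(xs=[28, 2, 26, 16])
      sum_rec(xs=[2, 26, 16])
        sum_rec(xs=[26, 16])
          sum_rec(xs=[16])
            sum_rec(xs=[])
            -> return 0
          -> return 16
        -> return 42
      -> return 44
    -> return 72
  -> return 86
-> return 119

Final answer: 119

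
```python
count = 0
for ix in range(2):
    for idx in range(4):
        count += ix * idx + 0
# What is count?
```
Trace:
  count=0
  count=0, ix=0, idx=0
  count=0, ix=0, idx=1
  count=0, ix=0, idx=2
  count=0, ix=0, idx=3
  count=0, ix=1, idx=0
  count=1, ix=1, idx=1
  count=3, ix=1, idx=2
  count=6, ix=1, idx=3

Final answer: 6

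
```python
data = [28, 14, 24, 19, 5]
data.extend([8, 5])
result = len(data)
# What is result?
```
Trace:
  data=[28, 14, 24, 19, 5]
  data=[28, 14, 24, 19, 5, 8, 5]
  data=[28, 14, 24, 19, 5, 8, 5], result=7

Final answer: 7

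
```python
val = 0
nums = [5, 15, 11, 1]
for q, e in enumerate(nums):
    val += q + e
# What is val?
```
Trace:
  val=0
  val=5, q=0, e=5
  val=21, q=1, e=15
  val=34, q=2, e=11
  val=38, q=3, e=1

Final answer: 38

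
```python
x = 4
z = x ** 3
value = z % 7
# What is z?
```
Trace:
  x=4
  x=4, z=64
  x=4, z=64, value=1

Final answer: 64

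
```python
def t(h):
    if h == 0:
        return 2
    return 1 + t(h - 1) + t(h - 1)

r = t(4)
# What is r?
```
Call trace (a repeated sub-call is expanded the first time; later identical calls just restate its return value):
t(h=4)
  t(h=3)
    t(h=2)
      t(h=1)
        t(h=0)
        -> return 2
        t(h=0)
        -> return 2
      -> return 5
      t(h=1) -> return 5  (same call as traced above)
    -> return 11
    t(h=2) -> return 11  (same call as traced above)
  -> return 23
  t(h=3) -> return 23  (same call as traced above)
-> return 47

Final answer: 47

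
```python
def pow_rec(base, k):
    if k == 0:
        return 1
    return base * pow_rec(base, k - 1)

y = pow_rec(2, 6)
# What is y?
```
Call trace:
pow_rec(base=2, k=6)
  pow_rec(base=2, k=5)
    pow_rec(base=2, k=4)
      pow_rec(base=2, k=3)
        pow_rec(base=2, k=2)
          pow_rec(base=2, k=1)
            pow_rec(base=2, k=0)
            -> return 1
          -> return 2
        -> return 4
      -> return 8
    -> return 16
  -> return 32
-> return 64

Final answer: 64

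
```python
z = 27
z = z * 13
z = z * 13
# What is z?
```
Trace:
  z=27
  z=351
  z=4563

Final answer: 4563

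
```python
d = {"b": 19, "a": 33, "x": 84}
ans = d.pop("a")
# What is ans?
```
Trace:
  d={'b': 19, 'a': 33, 'x': 84}
  d={'b': 19, 'x': 84}, ans=33

Final answer: 33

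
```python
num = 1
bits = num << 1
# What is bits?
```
Trace:
  num=1
  num=1, bits=2

Final answer: 2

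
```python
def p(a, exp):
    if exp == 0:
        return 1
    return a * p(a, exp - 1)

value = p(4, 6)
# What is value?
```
Call trace:
p(a=4, exp=6)
  p(a=4, exp=5)
    p(a=4, exp=4)
      p(a=4, exp=3)
        p(a=4, exp=2)
          p(a=4, exp=1)
            p(a=4, exp=0)
            -> return 1
          -> return 4
        -> return 16
      -> return 64
    -> return 256
  -> return 1024
-> return 4096

Final answer: 4096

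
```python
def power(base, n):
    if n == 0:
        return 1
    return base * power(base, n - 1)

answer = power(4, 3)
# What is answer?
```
Call trace:
power(base=4, n=3)
  power(base=4, n=2)
    power(base=4, n=1)
      power(base=4, n=0)
      -> return 1
    -> return 4
  -> return 16
-> return 64

Final answer: 64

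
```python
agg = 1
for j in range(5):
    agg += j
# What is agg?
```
Trace:
  agg=1
  agg=1, j=0
  agg=2, j=1
  agg=4, j=2
  agg=7, j=3
  agg=11, j=4

Final answer: 11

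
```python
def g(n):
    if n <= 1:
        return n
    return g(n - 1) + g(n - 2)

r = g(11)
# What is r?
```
Call trace (a repeated sub-call is expanded the first time; later identical calls just restate its return value):
g(n=11)
  g(n=10)
    g(n=9)
      g(n=8)
        g(n=7)
          g(n=6)
            g(n=5)
              g(n=4)
                g(n=3)
                  g(n=2)
                    g(n=1)
                    -> return 1
                    g(n=0)
                    -> return 0
                  -> return 1
                  g(n=1)
                  -> return 1
                -> return 2
                g(n=2) -> return 1  (same call as traced above)
              -> return 3
              g(n=3) -> return 2  (same call as traced above)
            -> return 5
            g(n=4) -> return 3  (same call as traced above)
          -> return 8
          g(n=5) -> return 5  (same call as traced above)
        -> return 13
        g(n=6) -> return 8  (same call as traced above)
      -> return 21
      g(n=7) -> return 13  (same call as traced above)
    -> return 34
    g(n=8) -> return 21  (same call as traced above)
  -> return 55
  g(n=9) -> return 34  (same call as traced above)
-> return 89

Final answer: 89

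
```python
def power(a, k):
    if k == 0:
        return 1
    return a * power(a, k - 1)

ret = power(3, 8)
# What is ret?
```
Call trace:
power(a=3, k=8)
  power(a=3, k=7)
    power(a=3, k=6)
      power(a=3, k=5)
        power(a=3, k=4)
          power(a=3, k=3)
            power(a=3, k=2)
              power(a=3, k=1)
                power(a=3, k=0)
                -> return 1
              -> return 3
            -> return 9
          -> return 27
        -> return 81
      -> return 243
    -> return 729
  -> return 2187
-> return 6561

Final answer: 6561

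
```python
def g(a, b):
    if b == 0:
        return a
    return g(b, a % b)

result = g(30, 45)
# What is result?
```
Call trace:
g(a=30, b=45)
  g(a=45, b=30)
    g(a=30, b=15)
      g(a=15, b=0)
      -> return 15
    -> return 15
  -> return 15
-> return 15

Final answer: 15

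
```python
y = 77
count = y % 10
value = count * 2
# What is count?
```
Trace:
  y=77
  y=77, count=7
  y=77, count=7, value=14

Final answer: 7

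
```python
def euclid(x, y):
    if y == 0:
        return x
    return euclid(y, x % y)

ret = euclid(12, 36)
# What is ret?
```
Call trace:
euclid(x=12, y=36)
  euclid(x=36, y=12)
    euclid(x=12, y=0)
    -> return 12
  -> return 12
-> return 12

Final answer: 12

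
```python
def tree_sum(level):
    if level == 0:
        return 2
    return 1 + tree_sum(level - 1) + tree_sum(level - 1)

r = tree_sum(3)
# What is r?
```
Call trace (a repeated sub-call is expanded the first time; later identical calls just restate its return value):
tree_sum(level=3)
  tree_sum(level=2)
    tree_sum(level=1)
      tree_sum(level=0)
      -> return 2
      tree_sum(level=0)
      -> return 2
    -> return 5
    tree_sum(level=1) -> return 5  (same call as traced above)
  -> return 11
  tree_sum(level=2) -> return 11  (same call as traced above)
-> return 23

Final answer: 23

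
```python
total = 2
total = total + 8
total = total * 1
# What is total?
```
Trace:
  total=2
  total=10
  total=10

Final answer: 10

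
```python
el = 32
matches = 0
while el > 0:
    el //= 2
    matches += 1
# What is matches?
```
Trace:
  el=32
  el=32, matches=0
  el=16, matches=1
  el=8, matches=2
  el=4, matches=3
  el=2, matches=4
  el=1, matches=5
  el=0, matches=6

Final answer: 6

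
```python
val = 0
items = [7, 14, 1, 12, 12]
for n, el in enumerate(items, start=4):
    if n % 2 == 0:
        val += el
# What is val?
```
Trace:
  val=0
  val=7, n=4, el=7
  val=7, n=5, el=14
  val=8, n=6, el=1
  val=8, n=7, el=12
  val=20, n=8, el=12

Final answer: 20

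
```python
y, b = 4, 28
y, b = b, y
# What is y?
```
Trace:
  y=4, b=28
  y=28, b=4

Final answer: 28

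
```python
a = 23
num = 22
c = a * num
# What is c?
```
Trace:
  a=23
  a=23, num=22
  a=23, num=22, c=506

Final answer: 506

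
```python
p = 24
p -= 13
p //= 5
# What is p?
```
Trace:
  p=24
  p=11
  p=2

Final answer: 2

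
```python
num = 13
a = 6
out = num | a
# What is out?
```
Trace:
  num=13
  num=13, a=6
  num=13, a=6, out=15

Final answer: 15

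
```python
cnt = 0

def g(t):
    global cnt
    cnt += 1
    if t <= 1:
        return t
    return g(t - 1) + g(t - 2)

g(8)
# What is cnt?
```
Call trace (a repeated sub-call is expanded the first time; later identical calls just restate its return value):
g(t=8)
  g(t=7)
    g(t=6)
      g(t=5)
        g(t=4)
          g(t=3)
            g(t=2)
              g(t=1)
              -> return 1
              g(t=0)
              -> return 0
            -> return 1
            g(t=1)
            -> return 1
          -> return 2
          g(t=2) -> return 1  (same call as traced above)
        -> return 3
        g(t=3) -> return 2  (same call as traced above)
      -> return 5
      g(t=4) -> return 3  (same call as traced above)
    -> return 8
    g(t=5) -> return 5  (same call as traced above)
  -> return 13
  g(t=6) -> return 8  (same call as traced above)
-> return 21

cnt is incremented once per call, so count the calls in each subtree. Let C(t) = number of calls made by g(t).
C(0) = C(1) = 1 (base case, no recursion); C(t) = 1 + C(t - 1) + C(t - 2) otherwise.
C(2) = 1 + C(1) + C(0) = 1 + 1 + 1 = 3
C(3) = 1 + C(2) + C(1) = 1 + 3 + 1 = 5
C(4) = 1 + C(3) + C(2) = 1 + 5 + 3 = 9
C(5) = 1 + C(4) + C(3) = 1 + 9 + 5 = 15
C(6) = 1 + C(5) + C(4) = 1 + 15 + 9 = 25
C(7) = 1 + C(6) + C(5) = 1 + 25 + 15 = 41
C(8) = 1 + C(7) + C(6) = 1 + 41 + 25 = 67
cnt = C(8) = 67

Final answer: 67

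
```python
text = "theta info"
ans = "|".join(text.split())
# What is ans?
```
Trace:
  text='theta info'
  text='theta info', ans='theta|info'

Final answer: 'theta|info'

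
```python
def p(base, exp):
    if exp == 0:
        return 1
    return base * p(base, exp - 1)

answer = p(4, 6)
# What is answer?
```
Call trace:
p(base=4, exp=6)
  p(base=4, exp=5)
    p(base=4, exp=4)
      p(base=4, exp=3)
        p(base=4, exp=2)
          p(base=4, exp=1)
            p(base=4, exp=0)
            -> return 1
          -> return 4
        -> return 16
      -> return 64
    -> return 256
  -> return 1024
-> return 4096

Final answer: 4096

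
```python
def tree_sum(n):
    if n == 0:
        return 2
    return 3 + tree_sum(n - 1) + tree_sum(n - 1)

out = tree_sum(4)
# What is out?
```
Call trace (a repeated sub-call is expanded the first time; later identical calls just restate its return value):
tree_sum(n=4)
  tree_sum(n=3)
    tree_sum(n=2)
      tree_sum(n=1)
        tree_sum(n=0)
        -> return 2
        tree_sum(n=0)
        -> return 2
      -> return 7
      tree_sum(n=1) -> return 7  (same call as traced above)
    -> return 17
    tree_sum(n=2) -> return 17  (same call as traced above)
  -> return 37
  tree_sum(n=3) -> return 37  (same call as traced above)
-> return 77

Final answer: 77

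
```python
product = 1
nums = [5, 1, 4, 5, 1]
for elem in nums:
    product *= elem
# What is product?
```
Trace:
  product=1
  product=5, elem=5
  product=5, elem=1
  product=20, elem=4
  product=100, elem=5
  product=100, elem=1

Final answer: 100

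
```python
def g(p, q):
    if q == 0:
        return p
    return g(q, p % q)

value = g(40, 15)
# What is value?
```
Call trace:
g(p=40, q=15)
  g(p=15, q=10)
    g(p=10, q=5)
      g(p=5, q=0)
      -> return 5
    -> return 5
  -> return 5
-> return 5

Final answer: 5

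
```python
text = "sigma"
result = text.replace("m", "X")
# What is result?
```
Trace:
  text='sigma'
  text='sigma', result='sigXa'

Final answer: 'sigXa'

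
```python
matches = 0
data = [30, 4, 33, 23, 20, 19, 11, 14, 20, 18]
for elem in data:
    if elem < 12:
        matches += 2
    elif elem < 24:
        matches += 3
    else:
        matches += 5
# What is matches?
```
Trace:
  matches=0
  matches=5, elem=30
  matches=7, elem=4
  matches=12, elem=33
  matches=15, elem=23
  matches=18, elem=20
  matches=21, elem=19
  matches=23, elem=11
  matches=26, elem=14
  matches=29, elem=20
  matches=32, elem=18

Final answer: 32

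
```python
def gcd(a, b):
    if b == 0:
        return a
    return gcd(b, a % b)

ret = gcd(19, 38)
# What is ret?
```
Call trace:
gcd(a=19, b=38)
  gcd(a=38, b=19)
    gcd(a=19, b=0)
    -> return 19
  -> return 19
-> return 19

Final answer: 19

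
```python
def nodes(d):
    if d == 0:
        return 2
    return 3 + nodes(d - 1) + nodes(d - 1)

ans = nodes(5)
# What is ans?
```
Call trace (a repeated sub-call is expanded the first time; later identical calls just restate its return value):
nodes(d=5)
  nodes(d=4)
    nodes(d=3)
      nodes(d=2)
        nodes(d=1)
          nodes(d=0)
          -> return 2
          nodes(d=0)
          -> return 2
        -> return 7
        nodes(d=1) -> return 7  (same call as traced above)
      -> return 17
      nodes(d=2) -> return 17  (same call as traced above)
    -> return 37
    nodes(d=3) -> return 37  (same call as traced above)
  -> return 77
  nodes(d=4) -> return 77  (same call as traced above)
-> return 157

Final answer: 157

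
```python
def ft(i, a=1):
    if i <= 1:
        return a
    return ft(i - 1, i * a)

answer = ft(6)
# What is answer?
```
Call trace:
ft(i=6, a=1)
  ft(i=5, a=6)
    ft(i=4, a=30)
      ft(i=3, a=120)
        ft(i=2, a=360)
          ft(i=1, a=720)
          -> return 720
        -> return 720
      -> return 720
    -> return 720
  -> return 720
-> return 720

Final answer: 720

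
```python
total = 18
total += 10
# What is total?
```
Trace:
  total=18
  total=28

Final answer: 28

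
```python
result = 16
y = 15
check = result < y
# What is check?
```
Trace:
  result=16
  result=16, y=15
  result=16, y=15, check=False

Final answer: False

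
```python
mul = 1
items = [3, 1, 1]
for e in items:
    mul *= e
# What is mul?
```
Trace:
  mul=1
  mul=3, e=3
  mul=3, e=1
  mul=3, e=1

Final answer: 3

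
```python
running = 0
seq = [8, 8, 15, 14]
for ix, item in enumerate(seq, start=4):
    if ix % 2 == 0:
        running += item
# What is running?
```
Trace:
  running=0
  running=8, ix=4, item=8
  running=8, ix=5, item=8
  running=23, ix=6, item=15
  running=23, ix=7, item=14

Final answer: 23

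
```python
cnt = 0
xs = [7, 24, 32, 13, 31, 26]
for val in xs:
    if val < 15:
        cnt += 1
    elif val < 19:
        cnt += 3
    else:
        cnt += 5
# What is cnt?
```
Trace:
  cnt=0
  cnt=1, val=7
  cnt=6, val=24
  cnt=11, val=32
  cnt=12, val=13
  cnt=17, val=31
  cnt=22, val=26

Final answer: 22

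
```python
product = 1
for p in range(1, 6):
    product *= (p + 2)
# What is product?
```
Trace:
  product=1
  product=3, p=1
  product=12, p=2
  product=60, p=3
  product=360, p=4
  product=2520, p=5

Final answer: 2520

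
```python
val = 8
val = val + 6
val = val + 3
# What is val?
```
Trace:
  val=8
  val=14
  val=17

Final answer: 17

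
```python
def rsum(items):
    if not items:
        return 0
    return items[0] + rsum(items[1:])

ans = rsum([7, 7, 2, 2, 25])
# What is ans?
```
Call trace:
rsum(items=[7, 7, 2, 2, 25])
  rsum(items=[7, 2, 2, 25])
    rsum(items=[2, 2, 25])
      rsum(items=[2, 25])
        rsum(items=[25])
          rsum(items=[])
          -> return 0
        -> return 25
      -> return 27
    -> return 29
  -> return 36
-> return 43

Final answer: 43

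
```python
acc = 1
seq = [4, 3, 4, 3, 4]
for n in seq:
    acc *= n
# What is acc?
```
Trace:
  acc=1
  acc=4, n=4
  acc=12, n=3
  acc=48, n=4
  acc=144, n=3
  acc=576, n=4

Final answer: 576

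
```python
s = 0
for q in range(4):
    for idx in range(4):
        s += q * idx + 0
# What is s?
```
Trace:
  s=0
  s=0, q=0, idx=0
  s=0, q=0, idx=1
  s=0, q=0, idx=2
  s=0, q=0, idx=3
  s=0, q=1, idx=0
  s=1, q=1, idx=1
  s=3, q=1, idx=2
  s=6, q=1, idx=3
  s=6, q=2, idx=0
  s=8, q=2, idx=1
  s=12, q=2, idx=2
  s=18, q=2, idx=3
  s=18, q=3, idx=0
  s=21, q=3, idx=1
  s=27, q=3, idx=2
  s=36, q=3, idx=3

Final answer: 36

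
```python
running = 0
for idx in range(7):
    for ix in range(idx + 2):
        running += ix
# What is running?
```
Trace:
  running=0
  running=0, idx=0, ix=0
  running=1, idx=0, ix=1
  running=1, idx=1, ix=0
  running=2, idx=1, ix=1
  running=4, idx=1, ix=2
  running=4, idx=2, ix=0
  running=5, idx=2, ix=1
  running=7, idx=2, ix=2
  running=10, idx=2, ix=3
  running=10, idx=3, ix=0
  running=11, idx=3, ix=1
  running=13, idx=3, ix=2
  running=16, idx=3, ix=3
  running=20, idx=3, ix=4
  running=20, idx=4, ix=0
  running=21, idx=4, ix=1
  running=23, idx=4, ix=2
  running=26, idx=4, ix=3
  running=30, idx=4, ix=4
  running=35, idx=4, ix=5
  running=35, idx=5, ix=0
  running=36, idx=5, ix=1
  running=38, idx=5, ix=2
  running=41, idx=5, ix=3
  running=45, idx=5, ix=4
  running=50, idx=5, ix=5
  running=56, idx=5, ix=6
  running=56, idx=6, ix=0
  running=57, idx=6, ix=1
  running=59, idx=6, ix=2
  running=62, idx=6, ix=3
  running=66, idx=6, ix=4
  running=71, idx=6, ix=5
  running=77, idx=6, ix=6
  running=84, idx=6, ix=7

Final answer: 84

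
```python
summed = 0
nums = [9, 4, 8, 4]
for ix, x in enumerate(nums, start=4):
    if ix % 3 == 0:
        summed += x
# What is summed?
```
Trace:
  summed=0
  summed=0, ix=4, x=9
  summed=0, ix=5, x=4
  summed=8, ix=6, x=8
  summed=8, ix=7, x=4

Final answer: 8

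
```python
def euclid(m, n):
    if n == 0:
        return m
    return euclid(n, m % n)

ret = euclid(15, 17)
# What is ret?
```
Call trace:
euclid(m=15, n=17)
  euclid(m=17, n=15)
    euclid(m=15, n=2)
      euclid(m=2, n=1)
        euclid(m=1, n=0)
        -> return 1
      -> return 1
    -> return 1
  -> return 1
-> return 1

Final answer: 1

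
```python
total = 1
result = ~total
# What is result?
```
Trace:
  total=1
  total=1, result=-2

Final answer: -2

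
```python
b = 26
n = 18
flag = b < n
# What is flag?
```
Trace:
  b=26
  b=26, n=18
  b=26, n=18, flag=False

Final answer: False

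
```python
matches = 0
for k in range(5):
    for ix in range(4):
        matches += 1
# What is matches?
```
Trace:
  matches=0
  matches=1, k=0, ix=0
  matches=2, k=0, ix=1
  matches=3, k=0, ix=2
  matches=4, k=0, ix=3
  matches=5, k=1, ix=0
  matches=6, k=1, ix=1
  matches=7, k=1, ix=2
  matches=8, k=1, ix=3
  matches=9, k=2, ix=0
  matches=10, k=2, ix=1
  matches=11, k=2, ix=2
  matches=12, k=2, ix=3
  matches=13, k=3, ix=0
  matches=14, k=3, ix=1
  matches=15, k=3, ix=2
  matches=16, k=3, ix=3
  matches=17, k=4, ix=0
  matches=18, k=4, ix=1
  matches=19, k=4, ix=2
  matches=20, k=4, ix=3

Final answer: 20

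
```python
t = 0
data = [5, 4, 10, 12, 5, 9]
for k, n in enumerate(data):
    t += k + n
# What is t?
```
Trace:
  t=0
  t=5, k=0, n=5
  t=10, k=1, n=4
  t=22, k=2, n=10
  t=37, k=3, n=12
  t=46, k=4, n=5
  t=60, k=5, n=9

Final answer: 60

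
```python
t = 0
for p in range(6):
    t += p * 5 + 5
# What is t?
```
Trace:
  t=0
  t=5, p=0
  t=15, p=1
  t=30, p=2
  t=50, p=3
  t=75, p=4
  t=105, p=5

Final answer: 105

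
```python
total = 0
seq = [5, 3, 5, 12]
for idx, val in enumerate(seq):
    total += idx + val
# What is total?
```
Trace:
  total=0
  total=5, idx=0, val=5
  total=9, idx=1, val=3
  total=16, idx=2, val=5
  total=31, idx=3, val=12

Final answer: 31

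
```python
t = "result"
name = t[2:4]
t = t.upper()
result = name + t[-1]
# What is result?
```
Trace:
  t='result'
  t='result', name='su'
  t='RESULT', name='su'
  t='RESULT', name='su', result='suT'

Final answer: 'suT'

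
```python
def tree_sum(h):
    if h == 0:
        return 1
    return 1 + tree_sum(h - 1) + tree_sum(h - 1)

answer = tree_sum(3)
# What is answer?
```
Call trace (a repeated sub-call is expanded the first time; later identical calls just restate its return value):
tree_sum(h=3)
  tree_sum(h=2)
    tree_sum(h=1)
      tree_sum(h=0)
      -> return 1
      tree_sum(h=0)
      -> return 1
    -> return 3
    tree_sum(h=1) -> return 3  (same call as traced above)
  -> return 7
  tree_sum(h=2) -> return 7  (same call as traced above)
-> return 15

Final answer: 15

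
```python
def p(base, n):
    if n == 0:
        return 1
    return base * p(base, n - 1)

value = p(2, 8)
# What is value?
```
Call trace:
p(base=2, n=8)
  p(base=2, n=7)
    p(base=2, n=6)
      p(base=2, n=5)
        p(base=2, n=4)
          p(base=2, n=3)
            p(base=2, n=2)
              p(base=2, n=1)
                p(base=2, n=0)
                -> return 1
              -> return 2
            -> return 4
          -> return 8
        -> return 16
      -> return 32
    -> return 64
  -> return 128
-> return 256

Final answer: 256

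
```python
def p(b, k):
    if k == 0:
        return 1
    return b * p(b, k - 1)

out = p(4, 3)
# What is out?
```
Call trace:
p(b=4, k=3)
  p(b=4, k=2)
    p(b=4, k=1)
      p(b=4, k=0)
      -> return 1
    -> return 4
  -> return 16
-> return 64

Final answer: 64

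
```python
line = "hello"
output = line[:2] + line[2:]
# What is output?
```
Trace:
  line='hello'
  line='hello', output='hello'

Final answer: 'hello'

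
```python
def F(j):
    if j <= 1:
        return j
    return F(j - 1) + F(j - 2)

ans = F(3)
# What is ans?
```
Call trace:
F(j=3)
  F(j=2)
    F(j=1)
    -> return 1
    F(j=0)
    -> return 0
  -> return 1
  F(j=1)
  -> return 1
-> return 2

Final answer: 2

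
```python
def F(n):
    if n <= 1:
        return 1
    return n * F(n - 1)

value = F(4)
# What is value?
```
Call trace:
F(n=4)
  F(n=3)
    F(n=2)
      F(n=1)
      -> return 1
    -> return 2
  -> return 6
-> return 24

Final answer: 24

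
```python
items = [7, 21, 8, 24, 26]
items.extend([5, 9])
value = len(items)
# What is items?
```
Trace:
  items=[7, 21, 8, 24, 26]
  items=[7, 21, 8, 24, 26, 5, 9]
  items=[7, 21, 8, 24, 26, 5, 9], value=7

Final answer: [7, 21, 8, 24, 26, 5, 9]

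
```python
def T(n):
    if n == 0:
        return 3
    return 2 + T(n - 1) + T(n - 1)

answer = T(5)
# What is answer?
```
Call trace (a repeated sub-call is expanded the first time; later identical calls just restate its return value):
T(n=5)
  T(n=4)
    T(n=3)
      T(n=2)
        T(n=1)
          T(n=0)
          -> return 3
          T(n=0)
          -> return 3
        -> return 8
        T(n=1) -> return 8  (same call as traced above)
      -> return 18
      T(n=2) -> return 18  (same call as traced above)
    -> return 38
    T(n=3) -> return 38  (same call as traced above)
  -> return 78
  T(n=4) -> return 78  (same call as traced above)
-> return 158

Final answer: 158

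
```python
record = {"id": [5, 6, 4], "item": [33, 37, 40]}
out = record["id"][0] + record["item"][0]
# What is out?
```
Trace:
  record={'id': [5, 6, 4], 'item': [33, 37, 40]}
  record={'id': [5, 6, 4], 'item': [33, 37, 40]}, out=38

Final answer: 38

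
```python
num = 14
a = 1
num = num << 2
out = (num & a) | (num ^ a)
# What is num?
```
Trace:
  num=14
  num=14, a=1
  num=56, a=1
  num=56, a=1, out=57

Final answer: 56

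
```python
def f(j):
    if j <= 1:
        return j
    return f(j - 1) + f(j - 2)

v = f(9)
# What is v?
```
Call trace (a repeated sub-call is expanded the first time; later identical calls just restate its return value):
f(j=9)
  f(j=8)
    f(j=7)
      f(j=6)
        f(j=5)
          f(j=4)
            f(j=3)
              f(j=2)
                f(j=1)
                -> return 1
                f(j=0)
                -> return 0
              -> return 1
              f(j=1)
              -> return 1
            -> return 2
            f(j=2) -> return 1  (same call as traced above)
          -> return 3
          f(j=3) -> return 2  (same call as traced above)
        -> return 5
        f(j=4) -> return 3  (same call as traced above)
      -> return 8
      f(j=5) -> return 5  (same call as traced above)
    -> return 13
    f(j=6) -> return 8  (same call as traced above)
  -> return 21
  f(j=7) -> return 13  (same call as traced above)
-> return 34

Final answer: 34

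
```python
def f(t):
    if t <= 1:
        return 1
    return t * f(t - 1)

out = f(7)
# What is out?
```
Call trace:
f(t=7)
  f(t=6)
    f(t=5)
      f(t=4)
        f(t=3)
          f(t=2)
            f(t=1)
            -> return 1
          -> return 2
        -> return 6
      -> return 24
    -> return 120
  -> return 720
-> return 5040

Final answer: 5040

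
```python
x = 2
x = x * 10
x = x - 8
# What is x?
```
Trace:
  x=2
  x=20
  x=12

Final answer: 12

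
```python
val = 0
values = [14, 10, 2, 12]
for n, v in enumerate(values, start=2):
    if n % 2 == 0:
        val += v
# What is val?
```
Trace:
  val=0
  val=14, n=2, v=14
  val=14, n=3, v=10
  val=16, n=4, v=2
  val=16, n=5, v=12

Final answer: 16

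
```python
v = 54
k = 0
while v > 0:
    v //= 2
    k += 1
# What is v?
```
Trace:
  v=54
  v=54, k=0
  v=27, k=1
  v=13, k=2
  v=6, k=3
  v=3, k=4
  v=1, k=5
  v=0, k=6

Final answer: 0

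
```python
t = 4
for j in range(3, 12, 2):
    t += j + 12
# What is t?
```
Trace:
  t=4
  t=19, j=3
  t=36, j=5
  t=55, j=7
  t=76, j=9
  t=99, j=11

Final answer: 99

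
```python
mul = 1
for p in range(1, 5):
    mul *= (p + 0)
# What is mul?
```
Trace:
  mul=1
  mul=1, p=1
  mul=2, p=2
  mul=6, p=3
  mul=24, p=4

Final answer: 24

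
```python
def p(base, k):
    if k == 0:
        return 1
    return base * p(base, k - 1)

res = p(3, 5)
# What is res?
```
Call trace:
p(base=3, k=5)
  p(base=3, k=4)
    p(base=3, k=3)
      p(base=3, k=2)
        p(base=3, k=1)
          p(base=3, k=0)
          -> return 1
        -> return 3
      -> return 9
    -> return 27
  -> return 81
-> return 243

Final answer: 243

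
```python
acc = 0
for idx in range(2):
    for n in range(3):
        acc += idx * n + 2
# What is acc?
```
Trace:
  acc=0
  acc=2, idx=0, n=0
  acc=4, idx=0, n=1
  acc=6, idx=0, n=2
  acc=8, idx=1, n=0
  acc=11, idx=1, n=1
  acc=15, idx=1, n=2

Final answer: 15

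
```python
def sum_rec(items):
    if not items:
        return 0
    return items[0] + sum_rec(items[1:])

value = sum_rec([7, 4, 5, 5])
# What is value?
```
Call trace:
sum_rec(items=[7, 4, 5, 5])
  sum_rec(items=[4, 5, 5])
    sum_rec(items=[5, 5])
      sum_rec(items=[5])
        sum_rec(items=[])
        -> return 0
      -> return 5
    -> return 10
  -> return 14
-> return 21

Final answer: 21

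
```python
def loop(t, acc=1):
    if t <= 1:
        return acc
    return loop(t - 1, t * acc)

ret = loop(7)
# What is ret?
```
Call trace:
loop(t=7, acc=1)
  loop(t=6, acc=7)
    loop(t=5, acc=42)
      loop(t=4, acc=210)
        loop(t=3, acc=840)
          loop(t=2, acc=2520)
            loop(t=1, acc=5040)
            -> return 5040
          -> return 5040
        -> return 5040
      -> return 5040
    -> return 5040
  -> return 5040
-> return 5040

Final answer: 5040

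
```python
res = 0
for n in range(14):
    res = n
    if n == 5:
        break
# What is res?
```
Trace:
  res=0
  res=0, n=0
  res=1, n=1
  res=2, n=2
  res=3, n=3
  res=4, n=4
  res=5, n=5

Final answer: 5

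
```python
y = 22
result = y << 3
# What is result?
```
Trace:
  y=22
  y=22, result=176

Final answer: 176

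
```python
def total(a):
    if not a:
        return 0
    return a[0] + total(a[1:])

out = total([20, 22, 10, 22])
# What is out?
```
Call trace:
total(a=[20, 22, 10, 22])
  total(a=[22, 10, 22])
    total(a=[10, 22])
      total(a=[22])
        total(a=[])
        -> return 0
      -> return 22
    -> return 32
  -> return 54
-> return 74

Final answer: 74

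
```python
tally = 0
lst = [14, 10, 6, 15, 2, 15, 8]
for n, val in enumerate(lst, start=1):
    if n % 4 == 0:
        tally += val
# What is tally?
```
Trace:
  tally=0
  tally=0, n=1, val=14
  tally=0, n=2, val=10
  tally=0, n=3, val=6
  tally=15, n=4, val=15
  tally=15, n=5, val=2
  tally=15, n=6, val=15
  tally=15, n=7, val=8

Final answer: 15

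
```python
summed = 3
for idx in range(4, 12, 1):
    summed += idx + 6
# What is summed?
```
Trace:
  summed=3
  summed=13, idx=4
  summed=24, idx=5
  summed=36, idx=6
  summed=49, idx=7
  summed=63, idx=8
  summed=78, idx=9
  summed=94, idx=10
  summed=111, idx=11

Final answer: 111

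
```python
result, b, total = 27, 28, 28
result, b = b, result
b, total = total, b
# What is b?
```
Trace:
  result=27, b=28, total=28
  result=28, b=27, total=28
  result=28, b=28, total=27

Final answer: 28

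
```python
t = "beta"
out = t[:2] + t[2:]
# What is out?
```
Trace:
  t='beta'
  t='beta', out='beta'

Final answer: 'beta'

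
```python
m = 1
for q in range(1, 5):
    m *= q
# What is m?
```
Trace:
  m=1
  m=1, q=1
  m=2, q=2
  m=6, q=3
  m=24, q=4

Final answer: 24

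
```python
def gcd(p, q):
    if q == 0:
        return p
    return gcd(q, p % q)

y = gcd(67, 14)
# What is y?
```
Call trace:
gcd(p=67, q=14)
  gcd(p=14, q=11)
    gcd(p=11, q=3)
      gcd(p=3, q=2)
        gcd(p=2, q=1)
          gcd(p=1, q=0)
          -> return 1
        -> return 1
      -> return 1
    -> return 1
  -> return 1
-> return 1

Final answer: 1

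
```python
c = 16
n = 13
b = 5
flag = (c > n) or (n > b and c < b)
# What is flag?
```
Trace:
  c=16
  c=16, n=13
  c=16, n=13, b=5
  c=16, n=13, b=5, flag=True

Final answer: True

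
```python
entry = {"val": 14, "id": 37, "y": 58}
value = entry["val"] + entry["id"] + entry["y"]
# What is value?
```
Trace:
  entry={'val': 14, 'id': 37, 'y': 58}
  entry={'val': 14, 'id': 37, 'y': 58}, value=109

Final answer: 109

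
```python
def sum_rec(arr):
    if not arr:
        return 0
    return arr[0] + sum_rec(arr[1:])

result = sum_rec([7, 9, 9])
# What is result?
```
Call trace:
sum_rec(arr=[7, 9, 9])
  sum_rec(arr=[9, 9])
    sum_rec(arr=[9])
      sum_rec(arr=[])
      -> return 0
    -> return 9
  -> return 18
-> return 25

Final answer: 25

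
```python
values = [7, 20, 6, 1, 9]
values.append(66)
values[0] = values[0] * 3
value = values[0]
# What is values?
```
Trace:
  values=[7, 20, 6, 1, 9]
  values=[7, 20, 6, 1, 9, 66]
  values=[21, 20, 6, 1, 9, 66]
  values=[21, 20, 6, 1, 9, 66], value=21

Final answer: [21, 20, 6, 1, 9, 66]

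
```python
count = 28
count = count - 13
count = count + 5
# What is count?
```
Trace:
  count=28
  count=15
  count=20

Final answer: 20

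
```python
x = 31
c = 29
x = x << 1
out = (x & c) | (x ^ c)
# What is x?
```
Trace:
  x=31
  x=31, c=29
  x=62, c=29
  x=62, c=29, out=63

Final answer: 62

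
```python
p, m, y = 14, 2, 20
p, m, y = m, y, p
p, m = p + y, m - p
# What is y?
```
Trace:
  p=14, m=2, y=20
  p=2, m=20, y=14
  p=16, m=18, y=14

Final answer: 14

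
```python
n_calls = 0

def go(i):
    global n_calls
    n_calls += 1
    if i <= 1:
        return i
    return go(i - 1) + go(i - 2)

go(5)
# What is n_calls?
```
Call trace (a repeated sub-call is expanded the first time; later identical calls just restate its return value):
go(i=5)
  go(i=4)
    go(i=3)
      go(i=2)
        go(i=1)
        -> return 1
        go(i=0)
        -> return 0
      -> return 1
      go(i=1)
      -> return 1
    -> return 2
    go(i=2) -> return 1  (same call as traced above)
  -> return 3
  go(i=3) -> return 2  (same call as traced above)
-> return 5

n_calls is incremented once per call, so count the calls in each subtree. Let C(i) = number of calls made by go(i).
C(0) = C(1) = 1 (base case, no recursion); C(i) = 1 + C(i - 1) + C(i - 2) otherwise.
C(2) = 1 + C(1) + C(0) = 1 + 1 + 1 = 3
C(3) = 1 + C(2) + C(1) = 1 + 3 + 1 = 5
C(4) = 1 + C(3) + C(2) = 1 + 5 + 3 = 9
C(5) = 1 + C(4) + C(3) = 1 + 9 + 5 = 15
n_calls = C(5) = 15

Final answer: 15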